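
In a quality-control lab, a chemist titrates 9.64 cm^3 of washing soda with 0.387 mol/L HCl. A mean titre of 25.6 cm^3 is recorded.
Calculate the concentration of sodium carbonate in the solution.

0.514 mol/L

Na2CO3 + 2 HCl → 2 NaCl + H2O + CO2
n(HCl) = 0.0256 L × 0.387 mol/L = 9.91 × 10^-3 mol
From the 1:2 mole ratio, n(Na2CO3) = 1/2 × 9.91 × 10^-3 = 4.95 × 10^-3 mol
[Na2CO3] = 4.95 × 10^-3 mol / 0.00964 L = 0.514 mol/L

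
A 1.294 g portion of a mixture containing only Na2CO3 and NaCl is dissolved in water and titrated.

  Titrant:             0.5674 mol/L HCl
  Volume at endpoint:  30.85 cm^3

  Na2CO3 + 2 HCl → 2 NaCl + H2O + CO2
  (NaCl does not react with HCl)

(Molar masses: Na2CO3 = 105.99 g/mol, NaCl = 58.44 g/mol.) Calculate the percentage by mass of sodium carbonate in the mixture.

71.69 %

n(HCl) = 0.03085 × 0.5674 = 0.01750 mol
Let x = n(Na2CO3), y = n(NaCl).
Titrant: 2x = 0.01750;  mass: 105.99x + 58.44y = 1.294
Solving, x = 8.752 × 10^-3 mol, y = 6.269 × 10^-3 mol
mass of Na2CO3 = 8.752 × 10^-3 × 105.99 = 0.9276 g
% Na2CO3 = 0.9276 / 1.294 × 100 = 71.69 %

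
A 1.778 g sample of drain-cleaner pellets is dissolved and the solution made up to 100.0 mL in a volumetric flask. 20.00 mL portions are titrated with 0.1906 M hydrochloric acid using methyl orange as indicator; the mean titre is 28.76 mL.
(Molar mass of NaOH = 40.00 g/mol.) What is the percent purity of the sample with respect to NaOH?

61.66 %

NaOH + HCl → NaCl + H2O
n(HCl) per titration = 0.02876 × 0.1906 = 5.482 × 10^-3 mol
n(NaOH) in each aliquot = 5.482 × 10^-3 mol (1:1 ratio)
n(NaOH) in the whole flask = 5.482 × 10^-3 × 100.0/20.00 = 0.02741 mol
mass of NaOH = 0.02741 × 40.00 = 1.096 g
% NaOH = 1.096 / 1.778 × 100 = 61.66 %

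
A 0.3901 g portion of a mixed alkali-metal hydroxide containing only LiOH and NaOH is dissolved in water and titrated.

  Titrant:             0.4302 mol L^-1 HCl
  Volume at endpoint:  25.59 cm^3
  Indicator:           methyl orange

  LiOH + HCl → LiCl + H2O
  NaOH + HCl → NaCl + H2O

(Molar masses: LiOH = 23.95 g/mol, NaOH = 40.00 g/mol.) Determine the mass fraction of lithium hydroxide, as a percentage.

n(HCl) = 0.02559 × 0.4302 = 0.01101 mol
Let x = n(LiOH), y = n(NaOH).
Titrant: 1x + 1y = 0.01101;  mass: 23.95x + 40.00y = 0.3901
Solving, x = 3.131 × 10^-3 mol, y = 7.878 × 10^-3 mol
mass of LiOH = 3.131 × 10^-3 × 23.95 = 0.07499 g
% LiOH = 0.07499 / 0.3901 × 100 = 19.22 %

19.22 %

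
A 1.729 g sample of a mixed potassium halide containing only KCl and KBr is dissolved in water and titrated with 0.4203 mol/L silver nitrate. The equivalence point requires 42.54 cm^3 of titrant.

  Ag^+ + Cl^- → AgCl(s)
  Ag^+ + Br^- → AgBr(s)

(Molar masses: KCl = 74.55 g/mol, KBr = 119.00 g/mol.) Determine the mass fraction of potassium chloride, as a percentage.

n(AgNO3) = 0.04254 × 0.4203 = 0.01788 mol
Let x = n(KCl), y = n(KBr).
Titrant: 1x + 1y = 0.01788;  mass: 74.55x + 119.00y = 1.729
Solving, x = 8.969 × 10^-3 mol, y = 8.911 × 10^-3 mol
mass of KCl = 8.969 × 10^-3 × 74.55 = 0.6686 g
% KCl = 0.6686 / 1.729 × 100 = 38.67 %

38.67 %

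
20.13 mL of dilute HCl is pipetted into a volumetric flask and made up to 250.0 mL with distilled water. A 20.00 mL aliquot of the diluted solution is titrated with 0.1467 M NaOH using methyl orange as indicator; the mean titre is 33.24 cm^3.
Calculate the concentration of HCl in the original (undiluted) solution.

HCl + NaOH → NaCl + H2O
n(NaOH) = 0.03324 × 0.1467 = 4.876 × 10^-3 mol
n(HCl) in the aliquot = 4.876 × 10^-3 mol (1:1 ratio)
[HCl]_dilute = 4.876 × 10^-3 / 0.02000 = 0.2438 mol/L
Dilution factor = 250.0 / 20.13 = 12.42
[HCl]_stock = 0.2438 × 12.42 = 3.028 mol/L

3.028 M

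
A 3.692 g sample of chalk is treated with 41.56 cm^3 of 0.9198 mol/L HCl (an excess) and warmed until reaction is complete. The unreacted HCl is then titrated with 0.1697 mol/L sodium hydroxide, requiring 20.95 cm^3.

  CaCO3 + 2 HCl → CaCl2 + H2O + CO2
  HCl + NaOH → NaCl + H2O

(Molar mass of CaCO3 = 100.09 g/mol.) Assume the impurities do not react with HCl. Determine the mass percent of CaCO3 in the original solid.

n(HCl) added = 0.04156 × 0.9198 = 0.03823 mol
n(NaOH) used in back-titration = 0.02095 × 0.1697 = 3.555 × 10^-3 mol
n(HCl) left over = 3.555 × 10^-3 mol (1:1 ratio)
n(HCl) consumed by analyte = 0.03823 − 3.555 × 10^-3 = 0.03467 mol
From the 1:2 ratio, n(CaCO3) = 1/2 × 0.03467 = 0.01734 mol
mass of CaCO3 = 0.01734 × 100.09 = 1.735 g
% CaCO3 = 1.735 / 3.692 × 100 = 47.00 %

47.00 %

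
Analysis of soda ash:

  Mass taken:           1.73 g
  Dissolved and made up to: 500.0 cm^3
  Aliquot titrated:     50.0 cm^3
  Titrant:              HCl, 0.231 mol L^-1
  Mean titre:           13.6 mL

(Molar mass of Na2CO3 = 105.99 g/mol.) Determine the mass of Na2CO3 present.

Na2CO3 + 2 HCl → 2 NaCl + H2O + CO2
n(HCl) per titration = 0.0136 × 0.231 = 3.14 × 10^-3 mol
From the 1:2 ratio, n(Na2CO3) in each aliquot = 1/2 × 3.14 × 10^-3 = 1.57 × 10^-3 mol
n(Na2CO3) in the whole flask = 1.57 × 10^-3 × 500.0/50.0 = 0.0157 mol
mass of Na2CO3 = 0.0157 × 105.99 = 1.66 g

1.66 g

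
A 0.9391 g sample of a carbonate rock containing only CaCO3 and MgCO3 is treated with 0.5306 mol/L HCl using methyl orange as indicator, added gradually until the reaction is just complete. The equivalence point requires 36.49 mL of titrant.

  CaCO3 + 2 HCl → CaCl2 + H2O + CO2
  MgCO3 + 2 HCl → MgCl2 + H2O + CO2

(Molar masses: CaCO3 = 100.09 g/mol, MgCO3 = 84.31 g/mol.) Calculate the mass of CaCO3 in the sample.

0.7796 g

n(HCl) = 0.03649 × 0.5306 = 0.01936 mol
Let x = n(CaCO3), y = n(MgCO3).
Titrant: 2x + 2y = 0.01936;  mass: 100.09x + 84.31y = 0.9391
Solving, x = 7.789 × 10^-3 mol, y = 1.892 × 10^-3 mol
mass of CaCO3 = 7.789 × 10^-3 × 100.09 = 0.7796 g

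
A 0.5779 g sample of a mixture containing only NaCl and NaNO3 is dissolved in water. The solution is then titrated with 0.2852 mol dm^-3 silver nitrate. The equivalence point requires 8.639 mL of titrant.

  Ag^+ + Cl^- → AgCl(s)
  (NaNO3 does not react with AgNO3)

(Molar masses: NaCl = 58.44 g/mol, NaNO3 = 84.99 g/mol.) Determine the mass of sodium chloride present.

0.1440 g

n(AgNO3) = 0.008639 × 0.2852 = 2.464 × 10^-3 mol
Let x = n(NaCl), y = n(NaNO3).
Titrant: 1x = 2.464 × 10^-3;  mass: 58.44x + 84.99y = 0.5779
Solving, x = 2.464 × 10^-3 mol, y = 5.105 × 10^-3 mol
mass of NaCl = 2.464 × 10^-3 × 58.44 = 0.1440 g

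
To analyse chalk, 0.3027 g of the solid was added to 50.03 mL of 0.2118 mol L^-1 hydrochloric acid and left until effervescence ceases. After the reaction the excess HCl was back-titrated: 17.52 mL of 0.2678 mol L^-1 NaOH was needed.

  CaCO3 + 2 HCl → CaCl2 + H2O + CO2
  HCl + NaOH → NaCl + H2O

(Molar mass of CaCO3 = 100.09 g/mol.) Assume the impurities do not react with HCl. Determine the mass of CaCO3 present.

n(HCl) added = 0.05003 × 0.2118 = 0.01060 mol
n(NaOH) used in back-titration = 0.01752 × 0.2678 = 4.692 × 10^-3 mol
n(HCl) left over = 4.692 × 10^-3 mol (1:1 ratio)
n(HCl) consumed by analyte = 0.01060 − 4.692 × 10^-3 = 5.904 × 10^-3 mol
From the 1:2 ratio, n(CaCO3) = 1/2 × 5.904 × 10^-3 = 2.952 × 10^-3 mol
mass of CaCO3 = 2.952 × 10^-3 × 100.09 = 0.2955 g

0.2955 g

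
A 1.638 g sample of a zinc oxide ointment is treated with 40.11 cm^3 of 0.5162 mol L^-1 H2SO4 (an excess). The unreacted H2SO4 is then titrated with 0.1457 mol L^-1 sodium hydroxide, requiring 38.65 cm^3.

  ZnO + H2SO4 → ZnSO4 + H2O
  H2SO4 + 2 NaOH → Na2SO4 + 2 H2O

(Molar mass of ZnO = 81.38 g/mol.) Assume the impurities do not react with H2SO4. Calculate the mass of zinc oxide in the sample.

1.456 g

n(H2SO4) added = 0.04011 × 0.5162 = 0.02070 mol
n(NaOH) used in back-titration = 0.03865 × 0.1457 = 5.631 × 10^-3 mol
From the 1:2 ratio, n(H2SO4) left over = 1/2 × 5.631 × 10^-3 = 2.816 × 10^-3 mol
n(H2SO4) consumed by analyte = 0.02070 − 2.816 × 10^-3 = 0.01789 mol
n(ZnO) = 0.01789 mol (1:1 ratio)
mass of ZnO = 0.01789 × 81.38 = 1.456 g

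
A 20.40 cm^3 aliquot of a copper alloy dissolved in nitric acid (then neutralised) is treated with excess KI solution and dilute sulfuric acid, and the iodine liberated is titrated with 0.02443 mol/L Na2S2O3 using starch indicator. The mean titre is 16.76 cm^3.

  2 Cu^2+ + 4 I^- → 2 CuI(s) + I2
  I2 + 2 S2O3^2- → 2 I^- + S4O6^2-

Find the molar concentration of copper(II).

n(S2O3^2-) = 0.01676 × 0.02443 = 4.094 × 10^-4 mol
n(I2) = n(S2O3^2-)/2 = 2.047 × 10^-4 mol
From the 2:1 ratio, n(Cu2+) in the aliquot = 2/1 × 2.047 × 10^-4 = 4.094 × 10^-4 mol
[Cu2+] = 4.094 × 10^-4 / 0.02040 = 0.02007 mol/L

0.02007 mol/L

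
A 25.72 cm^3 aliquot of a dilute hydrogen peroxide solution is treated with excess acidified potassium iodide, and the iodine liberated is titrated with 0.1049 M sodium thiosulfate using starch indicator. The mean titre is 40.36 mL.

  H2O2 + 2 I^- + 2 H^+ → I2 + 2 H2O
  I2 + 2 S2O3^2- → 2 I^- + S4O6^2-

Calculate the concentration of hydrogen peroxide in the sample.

n(S2O3^2-) = 0.04036 × 0.1049 = 4.234 × 10^-3 mol
n(I2) = n(S2O3^2-)/2 = 2.117 × 10^-3 mol
n(H2O2) in the aliquot = 2.117 × 10^-3 mol (1:1 ratio)
[H2O2] = 2.117 × 10^-3 / 0.02572 = 0.08230 mol/L

0.08230 M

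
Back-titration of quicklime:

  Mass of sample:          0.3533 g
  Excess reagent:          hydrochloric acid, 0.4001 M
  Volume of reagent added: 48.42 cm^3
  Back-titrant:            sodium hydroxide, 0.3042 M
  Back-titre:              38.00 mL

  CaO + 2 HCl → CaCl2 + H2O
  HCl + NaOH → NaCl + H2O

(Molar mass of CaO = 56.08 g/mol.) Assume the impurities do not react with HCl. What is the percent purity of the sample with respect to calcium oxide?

62.01 %

n(HCl) added = 0.04842 × 0.4001 = 0.01937 mol
n(NaOH) used in back-titration = 0.03800 × 0.3042 = 0.01156 mol
n(HCl) left over = 0.01156 mol (1:1 ratio)
n(HCl) consumed by analyte = 0.01937 − 0.01156 = 7.813 × 10^-3 mol
From the 1:2 ratio, n(CaO) = 1/2 × 7.813 × 10^-3 = 3.907 × 10^-3 mol
mass of CaO = 3.907 × 10^-3 × 56.08 = 0.2191 g
% CaO = 0.2191 / 0.3533 × 100 = 62.01 %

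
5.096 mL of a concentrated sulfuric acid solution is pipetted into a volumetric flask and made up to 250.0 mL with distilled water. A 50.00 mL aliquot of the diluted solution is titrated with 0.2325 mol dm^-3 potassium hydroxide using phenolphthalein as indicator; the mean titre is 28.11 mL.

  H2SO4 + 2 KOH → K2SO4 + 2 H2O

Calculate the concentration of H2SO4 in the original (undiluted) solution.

3.206 mol/L

n(KOH) = 0.02811 × 0.2325 = 6.536 × 10^-3 mol
From the 1:2 ratio, n(H2SO4) in the aliquot = 1/2 × 6.536 × 10^-3 = 3.268 × 10^-3 mol
[H2SO4]_dilute = 3.268 × 10^-3 / 0.05000 = 0.06536 mol/L
Dilution factor = 250.0 / 5.096 = 49.06
[H2SO4]_stock = 0.06536 × 49.06 = 3.206 mol/L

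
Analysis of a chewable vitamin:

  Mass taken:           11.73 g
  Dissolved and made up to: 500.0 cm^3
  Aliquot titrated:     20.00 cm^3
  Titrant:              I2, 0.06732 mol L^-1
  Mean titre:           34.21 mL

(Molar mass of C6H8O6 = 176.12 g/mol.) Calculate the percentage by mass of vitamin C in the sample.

C6H8O6 + I2 → C6H6O6 + 2 HI
n(I2) per titration = 0.03421 × 0.06732 = 2.303 × 10^-3 mol
n(C6H8O6) in each aliquot = 2.303 × 10^-3 mol (1:1 ratio)
n(C6H8O6) in the whole flask = 2.303 × 10^-3 × 500.0/20.00 = 0.05758 mol
mass of C6H8O6 = 0.05758 × 176.12 = 10.14 g
% C6H8O6 = 10.14 / 11.73 × 100 = 86.45 %

86.45 %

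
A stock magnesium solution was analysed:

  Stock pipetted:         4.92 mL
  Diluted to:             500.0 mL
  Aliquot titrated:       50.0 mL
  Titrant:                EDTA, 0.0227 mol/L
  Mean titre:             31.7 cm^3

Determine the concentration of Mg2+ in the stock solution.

1.46 mol/L

Mg^2+ + EDTA^4- → [Mg(EDTA)]^2-
n(EDTA) = 0.0317 × 0.0227 = 7.20 × 10^-4 mol
n(Mg2+) in the aliquot = 7.20 × 10^-4 mol (1:1 ratio)
[Mg2+]_dilute = 7.20 × 10^-4 / 0.0500 = 0.0144 mol/L
Dilution factor = 500.0 / 4.92 = 101.6
[Mg2+]_stock = 0.0144 × 101.6 = 1.46 mol/L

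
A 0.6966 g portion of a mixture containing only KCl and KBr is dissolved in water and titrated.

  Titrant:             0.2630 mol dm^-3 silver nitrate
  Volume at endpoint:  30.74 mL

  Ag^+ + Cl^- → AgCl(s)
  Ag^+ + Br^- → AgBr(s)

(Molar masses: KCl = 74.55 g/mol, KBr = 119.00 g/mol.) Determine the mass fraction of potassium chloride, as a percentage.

n(AgNO3) = 0.03074 × 0.2630 = 8.085 × 10^-3 mol
Let x = n(KCl), y = n(KBr).
Titrant: 1x + 1y = 8.085 × 10^-3;  mass: 74.55x + 119.00y = 0.6966
Solving, x = 5.972 × 10^-3 mol, y = 2.112 × 10^-3 mol
mass of KCl = 5.972 × 10^-3 × 74.55 = 0.4452 g
% KCl = 0.4452 / 0.6966 × 100 = 63.92 %

63.92 %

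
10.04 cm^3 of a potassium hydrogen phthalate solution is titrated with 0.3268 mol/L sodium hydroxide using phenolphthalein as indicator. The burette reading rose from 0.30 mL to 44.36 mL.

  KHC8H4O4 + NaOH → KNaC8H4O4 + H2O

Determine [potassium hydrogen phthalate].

1.434 mol/L

n(NaOH) = 0.04406 L × 0.3268 mol/L = 0.01440 mol
n(KHC8H4O4) = 0.01440 mol (1:1 mole ratio)
[KHC8H4O4] = 0.01440 mol / 0.01004 L = 1.434 mol/L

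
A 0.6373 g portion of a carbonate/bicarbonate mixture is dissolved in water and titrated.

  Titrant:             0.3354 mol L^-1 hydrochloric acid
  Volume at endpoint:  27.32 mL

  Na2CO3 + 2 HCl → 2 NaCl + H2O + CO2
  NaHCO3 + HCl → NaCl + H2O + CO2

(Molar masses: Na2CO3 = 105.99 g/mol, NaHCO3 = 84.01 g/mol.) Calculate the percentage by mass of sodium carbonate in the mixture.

n(HCl) = 0.02732 × 0.3354 = 9.163 × 10^-3 mol
Let x = n(Na2CO3), y = n(NaHCO3).
Titrant: 2x + 1y = 9.163 × 10^-3;  mass: 105.99x + 84.01y = 0.6373
Solving, x = 2.136 × 10^-3 mol, y = 4.891 × 10^-3 mol
mass of Na2CO3 = 2.136 × 10^-3 × 105.99 = 0.2264 g
% Na2CO3 = 0.2264 / 0.6373 × 100 = 35.52 %

35.52 %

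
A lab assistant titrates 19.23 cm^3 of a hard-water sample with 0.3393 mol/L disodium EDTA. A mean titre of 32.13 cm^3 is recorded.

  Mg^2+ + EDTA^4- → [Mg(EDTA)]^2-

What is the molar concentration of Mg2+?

0.5669 mol/L

n(EDTA) = 0.03213 L × 0.3393 mol/L = 0.01090 mol
n(Mg2+) = 0.01090 mol (1:1 mole ratio)
[Mg2+] = 0.01090 mol / 0.01923 L = 0.5669 mol/L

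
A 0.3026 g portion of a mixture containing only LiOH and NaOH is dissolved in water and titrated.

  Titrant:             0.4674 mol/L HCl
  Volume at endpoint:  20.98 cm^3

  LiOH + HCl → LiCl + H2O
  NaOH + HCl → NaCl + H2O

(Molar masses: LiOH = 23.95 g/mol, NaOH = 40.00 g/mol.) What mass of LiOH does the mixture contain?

0.1338 g

n(HCl) = 0.02098 × 0.4674 = 9.806 × 10^-3 mol
Let x = n(LiOH), y = n(NaOH).
Titrant: 1x + 1y = 9.806 × 10^-3;  mass: 23.95x + 40.00y = 0.3026
Solving, x = 5.585 × 10^-3 mol, y = 4.221 × 10^-3 mol
mass of LiOH = 5.585 × 10^-3 × 23.95 = 0.1338 g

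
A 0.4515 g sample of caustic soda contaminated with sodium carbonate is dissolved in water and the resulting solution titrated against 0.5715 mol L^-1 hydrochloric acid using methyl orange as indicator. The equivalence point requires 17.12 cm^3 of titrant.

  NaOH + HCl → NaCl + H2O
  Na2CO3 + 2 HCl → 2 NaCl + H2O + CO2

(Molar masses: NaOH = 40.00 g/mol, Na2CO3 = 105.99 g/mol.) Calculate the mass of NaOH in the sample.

n(HCl) = 0.01712 × 0.5715 = 9.784 × 10^-3 mol
Let x = n(NaOH), y = n(Na2CO3).
Titrant: 1x + 2y = 9.784 × 10^-3;  mass: 40.00x + 105.99y = 0.4515
Solving, x = 5.156 × 10^-3 mol, y = 2.314 × 10^-3 mol
mass of NaOH = 5.156 × 10^-3 × 40.00 = 0.2063 g

0.2063 g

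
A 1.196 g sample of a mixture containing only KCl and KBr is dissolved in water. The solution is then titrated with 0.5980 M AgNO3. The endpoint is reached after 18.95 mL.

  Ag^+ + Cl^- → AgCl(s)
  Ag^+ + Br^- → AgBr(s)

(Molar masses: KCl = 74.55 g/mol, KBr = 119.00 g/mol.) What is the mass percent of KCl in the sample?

21.39 %

n(AgNO3) = 0.01895 × 0.5980 = 0.01133 mol
Let x = n(KCl), y = n(KBr).
Titrant: 1x + 1y = 0.01133;  mass: 74.55x + 119.00y = 1.196
Solving, x = 3.431 × 10^-3 mol, y = 7.901 × 10^-3 mol
mass of KCl = 3.431 × 10^-3 × 74.55 = 0.2558 g
% KCl = 0.2558 / 1.196 × 100 = 21.39 %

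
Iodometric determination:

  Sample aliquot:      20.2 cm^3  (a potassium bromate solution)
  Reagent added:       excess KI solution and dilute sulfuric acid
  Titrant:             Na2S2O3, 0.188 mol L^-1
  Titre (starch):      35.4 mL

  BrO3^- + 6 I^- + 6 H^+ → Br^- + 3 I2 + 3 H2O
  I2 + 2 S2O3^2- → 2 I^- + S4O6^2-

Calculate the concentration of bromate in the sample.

n(S2O3^2-) = 0.0354 × 0.188 = 6.66 × 10^-3 mol
n(I2) = n(S2O3^2-)/2 = 3.33 × 10^-3 mol
From the 1:3 ratio, n(BrO3^-) in the aliquot = 1/3 × 3.33 × 10^-3 = 1.11 × 10^-3 mol
[BrO3^-] = 1.11 × 10^-3 / 0.0202 = 0.0549 mol/L

0.0549 mol/L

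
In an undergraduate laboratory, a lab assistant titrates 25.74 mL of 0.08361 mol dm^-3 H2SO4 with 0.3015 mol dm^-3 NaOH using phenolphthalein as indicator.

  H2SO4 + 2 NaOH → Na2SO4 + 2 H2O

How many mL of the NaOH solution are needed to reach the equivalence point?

14.28 mL

n(H2SO4) = 0.02574 L × 0.08361 mol/L = 2.152 × 10^-3 mol
From the 2:1 stoichiometry, n(NaOH) = 2/1 × 2.152 × 10^-3 = 4.304 × 10^-3 mol
V(NaOH) = 4.304 × 10^-3 mol / 0.3015 mol/L = 0.01428 L = 14.28 mL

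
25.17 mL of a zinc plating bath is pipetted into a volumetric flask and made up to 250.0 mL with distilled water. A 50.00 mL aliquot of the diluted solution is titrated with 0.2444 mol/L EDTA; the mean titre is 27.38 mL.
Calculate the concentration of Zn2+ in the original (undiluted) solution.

1.329 mol/L

Zn^2+ + EDTA^4- → [Zn(EDTA)]^2-
n(EDTA) = 0.02738 × 0.2444 = 6.692 × 10^-3 mol
n(Zn2+) in the aliquot = 6.692 × 10^-3 mol (1:1 ratio)
[Zn2+]_dilute = 6.692 × 10^-3 / 0.05000 = 0.1338 mol/L
Dilution factor = 250.0 / 25.17 = 9.932
[Zn2+]_stock = 0.1338 × 9.932 = 1.329 mol/L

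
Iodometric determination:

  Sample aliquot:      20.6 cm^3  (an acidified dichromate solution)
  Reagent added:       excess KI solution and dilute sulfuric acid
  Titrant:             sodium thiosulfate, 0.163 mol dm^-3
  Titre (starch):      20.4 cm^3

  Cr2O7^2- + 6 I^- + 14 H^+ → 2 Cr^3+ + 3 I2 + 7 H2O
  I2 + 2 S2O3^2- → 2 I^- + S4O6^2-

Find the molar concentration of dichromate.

n(S2O3^2-) = 0.0204 × 0.163 = 3.33 × 10^-3 mol
n(I2) = n(S2O3^2-)/2 = 1.66 × 10^-3 mol
From the 1:3 ratio, n(Cr2O7^2-) in the aliquot = 1/3 × 1.66 × 10^-3 = 5.54 × 10^-4 mol
[Cr2O7^2-] = 5.54 × 10^-4 / 0.0206 = 0.0269 mol/L

0.0269 mol/L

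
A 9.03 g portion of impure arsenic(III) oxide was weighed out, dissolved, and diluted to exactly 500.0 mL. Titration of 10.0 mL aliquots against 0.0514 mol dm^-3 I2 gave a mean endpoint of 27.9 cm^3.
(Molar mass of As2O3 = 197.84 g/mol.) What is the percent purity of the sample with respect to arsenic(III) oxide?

78.5 %

As2O3 + 2 I2 + 2 H2O → As2O5 + 4 HI
n(I2) per titration = 0.0279 × 0.0514 = 1.43 × 10^-3 mol
From the 1:2 ratio, n(As2O3) in each aliquot = 1/2 × 1.43 × 10^-3 = 7.17 × 10^-4 mol
n(As2O3) in the whole flask = 7.17 × 10^-4 × 500.0/10.0 = 0.0359 mol
mass of As2O3 = 0.0359 × 197.84 = 7.09 g
% As2O3 = 7.09 / 9.03 × 100 = 78.5 %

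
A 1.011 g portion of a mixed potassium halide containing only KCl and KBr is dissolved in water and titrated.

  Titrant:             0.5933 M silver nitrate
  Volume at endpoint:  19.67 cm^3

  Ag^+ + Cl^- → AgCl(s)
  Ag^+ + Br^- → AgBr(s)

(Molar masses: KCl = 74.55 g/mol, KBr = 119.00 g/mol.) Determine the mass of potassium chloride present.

0.6336 g

n(AgNO3) = 0.01967 × 0.5933 = 0.01167 mol
Let x = n(KCl), y = n(KBr).
Titrant: 1x + 1y = 0.01167;  mass: 74.55x + 119.00y = 1.011
Solving, x = 8.498 × 10^-3 mol, y = 3.172 × 10^-3 mol
mass of KCl = 8.498 × 10^-3 × 74.55 = 0.6336 g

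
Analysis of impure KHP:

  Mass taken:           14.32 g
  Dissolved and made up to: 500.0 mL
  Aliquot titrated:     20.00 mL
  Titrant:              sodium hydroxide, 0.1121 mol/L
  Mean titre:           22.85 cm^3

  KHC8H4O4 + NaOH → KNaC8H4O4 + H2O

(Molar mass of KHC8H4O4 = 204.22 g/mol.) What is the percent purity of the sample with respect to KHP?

n(NaOH) per titration = 0.02285 × 0.1121 = 2.561 × 10^-3 mol
n(KHC8H4O4) in each aliquot = 2.561 × 10^-3 mol (1:1 ratio)
n(KHC8H4O4) in the whole flask = 2.561 × 10^-3 × 500.0/20.00 = 0.06404 mol
mass of KHC8H4O4 = 0.06404 × 204.22 = 13.08 g
% KHC8H4O4 = 13.08 / 14.32 × 100 = 91.32 %

91.32 %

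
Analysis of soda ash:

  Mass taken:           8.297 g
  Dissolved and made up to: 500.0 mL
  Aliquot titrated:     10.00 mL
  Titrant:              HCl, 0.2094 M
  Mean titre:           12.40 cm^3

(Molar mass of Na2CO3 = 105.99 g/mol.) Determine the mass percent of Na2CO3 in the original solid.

Na2CO3 + 2 HCl → 2 NaCl + H2O + CO2
n(HCl) per titration = 0.01240 × 0.2094 = 2.597 × 10^-3 mol
From the 1:2 ratio, n(Na2CO3) in each aliquot = 1/2 × 2.597 × 10^-3 = 1.298 × 10^-3 mol
n(Na2CO3) in the whole flask = 1.298 × 10^-3 × 500.0/10.00 = 0.06491 mol
mass of Na2CO3 = 0.06491 × 105.99 = 6.880 g
% Na2CO3 = 6.880 / 8.297 × 100 = 82.92 %

82.92 %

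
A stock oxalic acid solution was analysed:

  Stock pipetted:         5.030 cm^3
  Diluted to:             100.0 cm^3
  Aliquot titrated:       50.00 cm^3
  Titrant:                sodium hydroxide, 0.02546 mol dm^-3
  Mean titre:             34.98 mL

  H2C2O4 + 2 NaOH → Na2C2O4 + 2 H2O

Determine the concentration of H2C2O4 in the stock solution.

n(NaOH) = 0.03498 × 0.02546 = 8.906 × 10^-4 mol
From the 1:2 ratio, n(H2C2O4) in the aliquot = 1/2 × 8.906 × 10^-4 = 4.453 × 10^-4 mol
[H2C2O4]_dilute = 4.453 × 10^-4 / 0.05000 = 0.008906 mol/L
Dilution factor = 100.0 / 5.030 = 19.88
[H2C2O4]_stock = 0.008906 × 19.88 = 0.1771 mol/L

0.1771 mol/L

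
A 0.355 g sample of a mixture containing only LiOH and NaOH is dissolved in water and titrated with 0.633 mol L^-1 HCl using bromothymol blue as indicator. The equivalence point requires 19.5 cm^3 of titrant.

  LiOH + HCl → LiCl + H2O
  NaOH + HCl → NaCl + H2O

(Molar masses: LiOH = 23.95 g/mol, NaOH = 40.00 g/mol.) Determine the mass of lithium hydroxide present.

0.207 g

n(HCl) = 0.0195 × 0.633 = 0.0123 mol
Let x = n(LiOH), y = n(NaOH).
Titrant: 1x + 1y = 0.0123;  mass: 23.95x + 40.00y = 0.355
Solving, x = 8.64 × 10^-3 mol, y = 3.70 × 10^-3 mol
mass of LiOH = 8.64 × 10^-3 × 23.95 = 0.207 g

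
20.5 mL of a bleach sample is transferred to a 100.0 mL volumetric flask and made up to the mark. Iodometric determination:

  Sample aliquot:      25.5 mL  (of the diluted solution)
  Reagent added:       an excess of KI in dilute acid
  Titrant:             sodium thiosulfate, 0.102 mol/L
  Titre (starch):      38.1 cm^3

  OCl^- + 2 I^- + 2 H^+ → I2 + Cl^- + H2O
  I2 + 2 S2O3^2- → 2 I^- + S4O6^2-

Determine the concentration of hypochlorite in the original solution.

0.372 mol/L

n(S2O3^2-) = 0.0381 × 0.102 = 3.89 × 10^-3 mol
n(I2) = n(S2O3^2-)/2 = 1.94 × 10^-3 mol
n(OCl^-) in the aliquot = 1.94 × 10^-3 mol (1:1 ratio)
[OCl^-]_dilute = 1.94 × 10^-3 / 0.0255 = 0.0762 mol/L
[OCl^-]_original = 0.0762 × 100.0/20.5 = 0.372 mol/L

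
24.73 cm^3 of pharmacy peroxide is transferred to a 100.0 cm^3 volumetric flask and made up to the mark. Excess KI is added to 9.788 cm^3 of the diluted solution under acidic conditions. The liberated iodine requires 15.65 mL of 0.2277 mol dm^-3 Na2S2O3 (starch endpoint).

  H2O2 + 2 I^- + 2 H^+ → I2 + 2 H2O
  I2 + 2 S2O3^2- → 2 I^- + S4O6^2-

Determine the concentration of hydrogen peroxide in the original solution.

n(S2O3^2-) = 0.01565 × 0.2277 = 3.564 × 10^-3 mol
n(I2) = n(S2O3^2-)/2 = 1.782 × 10^-3 mol
n(H2O2) in the aliquot = 1.782 × 10^-3 mol (1:1 ratio)
[H2O2]_dilute = 1.782 × 10^-3 / 0.009788 = 0.1820 mol/L
[H2O2]_original = 0.1820 × 100.0/24.73 = 0.7361 mol/L

0.7361 mol/L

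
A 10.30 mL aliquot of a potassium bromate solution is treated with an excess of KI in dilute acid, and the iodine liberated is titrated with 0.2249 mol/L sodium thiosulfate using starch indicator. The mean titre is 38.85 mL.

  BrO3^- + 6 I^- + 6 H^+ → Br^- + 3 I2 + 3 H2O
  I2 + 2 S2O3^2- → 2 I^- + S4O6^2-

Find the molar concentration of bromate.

0.1414 mol/L

n(S2O3^2-) = 0.03885 × 0.2249 = 8.737 × 10^-3 mol
n(I2) = n(S2O3^2-)/2 = 4.369 × 10^-3 mol
From the 1:3 ratio, n(BrO3^-) in the aliquot = 1/3 × 4.369 × 10^-3 = 1.456 × 10^-3 mol
[BrO3^-] = 1.456 × 10^-3 / 0.01030 = 0.1414 mol/L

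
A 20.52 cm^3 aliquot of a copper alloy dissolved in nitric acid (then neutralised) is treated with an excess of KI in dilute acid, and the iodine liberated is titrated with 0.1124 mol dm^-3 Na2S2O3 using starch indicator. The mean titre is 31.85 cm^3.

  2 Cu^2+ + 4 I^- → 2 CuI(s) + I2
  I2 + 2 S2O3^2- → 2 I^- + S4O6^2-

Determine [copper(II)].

0.1745 mol/L

n(S2O3^2-) = 0.03185 × 0.1124 = 3.580 × 10^-3 mol
n(I2) = n(S2O3^2-)/2 = 1.790 × 10^-3 mol
From the 2:1 ratio, n(Cu2+) in the aliquot = 2/1 × 1.790 × 10^-3 = 3.580 × 10^-3 mol
[Cu2+] = 3.580 × 10^-3 / 0.02052 = 0.1745 mol/L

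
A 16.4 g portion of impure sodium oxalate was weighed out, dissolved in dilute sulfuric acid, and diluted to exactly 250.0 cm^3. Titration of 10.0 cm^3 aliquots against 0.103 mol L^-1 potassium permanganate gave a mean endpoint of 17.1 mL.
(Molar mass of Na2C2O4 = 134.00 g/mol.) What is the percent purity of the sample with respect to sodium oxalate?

89.9 %

2 MnO4^- + 5 C2O4^2- + 16 H^+ → 2 Mn^2+ + 10 CO2 + 8 H2O
n(KMnO4) per titration = 0.0171 × 0.103 = 1.76 × 10^-3 mol
From the 5:2 ratio, n(Na2C2O4) in each aliquot = 5/2 × 1.76 × 10^-3 = 4.40 × 10^-3 mol
n(Na2C2O4) in the whole flask = 4.40 × 10^-3 × 250.0/10.0 = 0.110 mol
mass of Na2C2O4 = 0.110 × 134.00 = 14.8 g
% Na2C2O4 = 14.8 / 16.4 × 100 = 89.9 %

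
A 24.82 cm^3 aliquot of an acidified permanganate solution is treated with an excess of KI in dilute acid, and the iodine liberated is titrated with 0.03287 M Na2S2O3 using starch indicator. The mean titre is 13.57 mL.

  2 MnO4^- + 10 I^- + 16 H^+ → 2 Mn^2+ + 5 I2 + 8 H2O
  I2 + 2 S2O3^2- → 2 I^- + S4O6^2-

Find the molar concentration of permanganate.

n(S2O3^2-) = 0.01357 × 0.03287 = 4.460 × 10^-4 mol
n(I2) = n(S2O3^2-)/2 = 2.230 × 10^-4 mol
From the 2:5 ratio, n(MnO4^-) in the aliquot = 2/5 × 2.230 × 10^-4 = 8.921 × 10^-5 mol
[MnO4^-] = 8.921 × 10^-5 / 0.02482 = 0.003594 mol/L

0.003594 M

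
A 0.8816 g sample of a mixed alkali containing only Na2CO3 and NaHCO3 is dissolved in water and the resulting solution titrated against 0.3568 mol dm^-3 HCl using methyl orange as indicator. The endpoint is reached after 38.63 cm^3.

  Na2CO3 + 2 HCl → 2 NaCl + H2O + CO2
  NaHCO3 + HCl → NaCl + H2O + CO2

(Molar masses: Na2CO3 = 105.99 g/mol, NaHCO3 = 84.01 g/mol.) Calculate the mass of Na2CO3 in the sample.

n(HCl) = 0.03863 × 0.3568 = 0.01378 mol
Let x = n(Na2CO3), y = n(NaHCO3).
Titrant: 2x + 1y = 0.01378;  mass: 105.99x + 84.01y = 0.8816
Solving, x = 4.455 × 10^-3 mol, y = 4.874 × 10^-3 mol
mass of Na2CO3 = 4.455 × 10^-3 × 105.99 = 0.4722 g

0.4722 g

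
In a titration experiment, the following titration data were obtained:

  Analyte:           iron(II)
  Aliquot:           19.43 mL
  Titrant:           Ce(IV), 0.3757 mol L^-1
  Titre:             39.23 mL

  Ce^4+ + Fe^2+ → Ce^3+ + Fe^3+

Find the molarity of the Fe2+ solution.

0.7586 mol/L

n(Ce4+) = 0.03923 L × 0.3757 mol/L = 0.01474 mol
n(Fe2+) = 0.01474 mol (1:1 mole ratio)
[Fe2+] = 0.01474 mol / 0.01943 L = 0.7586 mol/L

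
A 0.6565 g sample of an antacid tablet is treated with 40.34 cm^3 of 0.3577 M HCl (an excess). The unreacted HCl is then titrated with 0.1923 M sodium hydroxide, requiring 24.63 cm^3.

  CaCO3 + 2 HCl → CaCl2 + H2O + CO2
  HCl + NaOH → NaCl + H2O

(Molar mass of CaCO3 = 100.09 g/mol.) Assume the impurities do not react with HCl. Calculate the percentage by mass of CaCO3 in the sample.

73.89 %

n(HCl) added = 0.04034 × 0.3577 = 0.01443 mol
n(NaOH) used in back-titration = 0.02463 × 0.1923 = 4.736 × 10^-3 mol
n(HCl) left over = 4.736 × 10^-3 mol (1:1 ratio)
n(HCl) consumed by analyte = 0.01443 − 4.736 × 10^-3 = 9.693 × 10^-3 mol
From the 1:2 ratio, n(CaCO3) = 1/2 × 9.693 × 10^-3 = 4.847 × 10^-3 mol
mass of CaCO3 = 4.847 × 10^-3 × 100.09 = 0.4851 g
% CaCO3 = 0.4851 / 0.6565 × 100 = 73.89 %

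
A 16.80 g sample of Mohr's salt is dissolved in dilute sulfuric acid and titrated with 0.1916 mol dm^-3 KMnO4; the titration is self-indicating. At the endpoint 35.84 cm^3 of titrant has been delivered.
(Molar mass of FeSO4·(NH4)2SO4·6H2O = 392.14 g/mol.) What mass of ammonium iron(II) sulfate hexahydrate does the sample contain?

13.46 g

MnO4^- + 5 Fe^2+ + 8 H^+ → Mn^2+ + 5 Fe^3+ + 4 H2O
n(KMnO4) = 0.03584 L × 0.1916 mol/L = 6.867 × 10^-3 mol
From the 5:1 ratio, n(FeSO4·(NH4)2SO4·6H2O) = 5/1 × 6.867 × 10^-3 = 0.03433 mol
mass of FeSO4·(NH4)2SO4·6H2O = 0.03433 × 392.14 g/mol = 13.46 g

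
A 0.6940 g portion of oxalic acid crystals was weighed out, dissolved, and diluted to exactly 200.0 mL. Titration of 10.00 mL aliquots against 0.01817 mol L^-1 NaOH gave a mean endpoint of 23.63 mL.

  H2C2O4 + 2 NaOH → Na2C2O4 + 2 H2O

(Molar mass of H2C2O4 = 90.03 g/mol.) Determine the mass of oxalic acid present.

0.3866 g

n(NaOH) per titration = 0.02363 × 0.01817 = 4.294 × 10^-4 mol
From the 1:2 ratio, n(H2C2O4) in each aliquot = 1/2 × 4.294 × 10^-4 = 2.147 × 10^-4 mol
n(H2C2O4) in the whole flask = 2.147 × 10^-4 × 200.0/10.00 = 4.294 × 10^-3 mol
mass of H2C2O4 = 4.294 × 10^-3 × 90.03 = 0.3866 g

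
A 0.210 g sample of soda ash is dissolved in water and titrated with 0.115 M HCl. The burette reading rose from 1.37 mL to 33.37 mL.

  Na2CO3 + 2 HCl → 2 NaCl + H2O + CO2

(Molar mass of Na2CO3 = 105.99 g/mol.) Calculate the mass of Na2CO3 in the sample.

0.195 g

n(HCl) = 0.0320 L × 0.115 mol/L = 3.68 × 10^-3 mol
From the 1:2 ratio, n(Na2CO3) = 1/2 × 3.68 × 10^-3 = 1.84 × 10^-3 mol
mass of Na2CO3 = 1.84 × 10^-3 × 105.99 g/mol = 0.195 g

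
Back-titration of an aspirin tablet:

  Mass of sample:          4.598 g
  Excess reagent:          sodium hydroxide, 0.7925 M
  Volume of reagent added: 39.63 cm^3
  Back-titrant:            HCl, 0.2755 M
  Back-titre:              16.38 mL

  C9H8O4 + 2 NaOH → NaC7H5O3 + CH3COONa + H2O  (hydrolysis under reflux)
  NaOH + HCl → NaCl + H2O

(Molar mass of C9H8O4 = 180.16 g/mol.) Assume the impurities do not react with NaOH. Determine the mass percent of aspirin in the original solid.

n(NaOH) added = 0.03963 × 0.7925 = 0.03141 mol
n(HCl) used in back-titration = 0.01638 × 0.2755 = 4.513 × 10^-3 mol
n(NaOH) left over = 4.513 × 10^-3 mol (1:1 ratio)
n(NaOH) consumed by analyte = 0.03141 − 4.513 × 10^-3 = 0.02689 mol
From the 1:2 ratio, n(C9H8O4) = 1/2 × 0.02689 = 0.01345 mol
mass of C9H8O4 = 0.01345 × 180.16 = 2.423 g
% C9H8O4 = 2.423 / 4.598 × 100 = 52.69 %

52.69 %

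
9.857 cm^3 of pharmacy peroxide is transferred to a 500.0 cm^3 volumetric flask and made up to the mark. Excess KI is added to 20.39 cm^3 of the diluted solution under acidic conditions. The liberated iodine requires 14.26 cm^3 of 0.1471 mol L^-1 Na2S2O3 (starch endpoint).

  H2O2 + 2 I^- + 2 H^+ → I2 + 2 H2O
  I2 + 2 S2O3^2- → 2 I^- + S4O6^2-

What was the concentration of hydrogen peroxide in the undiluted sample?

2.609 mol/L

n(S2O3^2-) = 0.01426 × 0.1471 = 2.098 × 10^-3 mol
n(I2) = n(S2O3^2-)/2 = 1.049 × 10^-3 mol
n(H2O2) in the aliquot = 1.049 × 10^-3 mol (1:1 ratio)
[H2O2]_dilute = 1.049 × 10^-3 / 0.02039 = 0.05144 mol/L
[H2O2]_original = 0.05144 × 500.0/9.857 = 2.609 mol/L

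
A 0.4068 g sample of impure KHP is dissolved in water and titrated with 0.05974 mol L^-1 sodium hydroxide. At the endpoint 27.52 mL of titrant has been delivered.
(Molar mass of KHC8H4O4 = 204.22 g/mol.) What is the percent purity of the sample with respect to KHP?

82.53 %

KHC8H4O4 + NaOH → KNaC8H4O4 + H2O
n(NaOH) = 0.02752 L × 0.05974 mol/L = 1.644 × 10^-3 mol
n(KHC8H4O4) = 1.644 × 10^-3 mol (1:1 ratio)
mass of KHC8H4O4 = 1.644 × 10^-3 × 204.22 g/mol = 0.3357 g
% KHC8H4O4 = 0.3357 / 0.4068 × 100 = 82.53 %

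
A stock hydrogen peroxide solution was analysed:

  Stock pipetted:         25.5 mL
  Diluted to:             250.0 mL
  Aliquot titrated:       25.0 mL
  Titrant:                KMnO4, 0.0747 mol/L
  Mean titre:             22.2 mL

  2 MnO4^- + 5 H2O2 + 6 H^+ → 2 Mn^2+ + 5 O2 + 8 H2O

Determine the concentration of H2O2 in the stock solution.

1.63 mol/L

n(KMnO4) = 0.0222 × 0.0747 = 1.66 × 10^-3 mol
From the 5:2 ratio, n(H2O2) in the aliquot = 5/2 × 1.66 × 10^-3 = 4.15 × 10^-3 mol
[H2O2]_dilute = 4.15 × 10^-3 / 0.0250 = 0.166 mol/L
Dilution factor = 250.0 / 25.5 = 9.804
[H2O2]_stock = 0.166 × 9.804 = 1.63 mol/L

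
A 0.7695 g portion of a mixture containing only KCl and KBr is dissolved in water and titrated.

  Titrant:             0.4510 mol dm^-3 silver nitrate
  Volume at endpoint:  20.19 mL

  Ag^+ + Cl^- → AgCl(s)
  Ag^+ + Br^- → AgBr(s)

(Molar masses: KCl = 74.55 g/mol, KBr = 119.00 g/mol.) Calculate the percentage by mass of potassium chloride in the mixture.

68.45 %

n(AgNO3) = 0.02019 × 0.4510 = 9.106 × 10^-3 mol
Let x = n(KCl), y = n(KBr).
Titrant: 1x + 1y = 9.106 × 10^-3;  mass: 74.55x + 119.00y = 0.7695
Solving, x = 7.066 × 10^-3 mol, y = 2.040 × 10^-3 mol
mass of KCl = 7.066 × 10^-3 × 74.55 = 0.5268 g
% KCl = 0.5268 / 0.7695 × 100 = 68.45 %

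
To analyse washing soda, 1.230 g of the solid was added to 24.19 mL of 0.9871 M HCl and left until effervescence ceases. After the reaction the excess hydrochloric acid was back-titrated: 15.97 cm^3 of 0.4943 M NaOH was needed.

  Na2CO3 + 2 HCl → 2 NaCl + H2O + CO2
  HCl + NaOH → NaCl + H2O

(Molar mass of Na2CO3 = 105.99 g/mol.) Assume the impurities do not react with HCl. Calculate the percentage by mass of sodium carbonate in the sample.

68.87 %

n(HCl) added = 0.02419 × 0.9871 = 0.02388 mol
n(NaOH) used in back-titration = 0.01597 × 0.4943 = 7.894 × 10^-3 mol
n(HCl) left over = 7.894 × 10^-3 mol (1:1 ratio)
n(HCl) consumed by analyte = 0.02388 − 7.894 × 10^-3 = 0.01598 mol
From the 1:2 ratio, n(Na2CO3) = 1/2 × 0.01598 = 7.992 × 10^-3 mol
mass of Na2CO3 = 7.992 × 10^-3 × 105.99 = 0.8471 g
% Na2CO3 = 0.8471 / 1.230 × 100 = 68.87 %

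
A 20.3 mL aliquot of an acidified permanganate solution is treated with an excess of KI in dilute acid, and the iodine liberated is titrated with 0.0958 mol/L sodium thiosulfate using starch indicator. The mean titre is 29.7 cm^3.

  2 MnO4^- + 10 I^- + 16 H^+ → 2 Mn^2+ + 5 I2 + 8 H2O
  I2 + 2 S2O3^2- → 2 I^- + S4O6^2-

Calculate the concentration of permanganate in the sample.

0.0280 mol/L

n(S2O3^2-) = 0.0297 × 0.0958 = 2.85 × 10^-3 mol
n(I2) = n(S2O3^2-)/2 = 1.42 × 10^-3 mol
From the 2:5 ratio, n(MnO4^-) in the aliquot = 2/5 × 1.42 × 10^-3 = 5.69 × 10^-4 mol
[MnO4^-] = 5.69 × 10^-4 / 0.0203 = 0.0280 mol/L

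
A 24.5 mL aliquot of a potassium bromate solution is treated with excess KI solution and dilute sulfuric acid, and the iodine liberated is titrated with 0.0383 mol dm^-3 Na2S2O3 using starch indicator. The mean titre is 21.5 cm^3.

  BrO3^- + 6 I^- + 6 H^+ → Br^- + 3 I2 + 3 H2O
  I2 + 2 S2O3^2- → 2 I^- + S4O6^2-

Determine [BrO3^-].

0.00560 mol/L

n(S2O3^2-) = 0.0215 × 0.0383 = 8.23 × 10^-4 mol
n(I2) = n(S2O3^2-)/2 = 4.12 × 10^-4 mol
From the 1:3 ratio, n(BrO3^-) in the aliquot = 1/3 × 4.12 × 10^-4 = 1.37 × 10^-4 mol
[BrO3^-] = 1.37 × 10^-4 / 0.0245 = 0.00560 mol/L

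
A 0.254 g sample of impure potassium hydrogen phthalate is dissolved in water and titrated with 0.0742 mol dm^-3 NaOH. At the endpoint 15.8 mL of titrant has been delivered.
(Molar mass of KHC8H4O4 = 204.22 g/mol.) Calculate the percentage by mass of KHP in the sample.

KHC8H4O4 + NaOH → KNaC8H4O4 + H2O
n(NaOH) = 0.0158 L × 0.0742 mol/L = 1.17 × 10^-3 mol
n(KHC8H4O4) = 1.17 × 10^-3 mol (1:1 ratio)
mass of KHC8H4O4 = 1.17 × 10^-3 × 204.22 g/mol = 0.239 g
% KHC8H4O4 = 0.239 / 0.254 × 100 = 94.3 %

94.3 %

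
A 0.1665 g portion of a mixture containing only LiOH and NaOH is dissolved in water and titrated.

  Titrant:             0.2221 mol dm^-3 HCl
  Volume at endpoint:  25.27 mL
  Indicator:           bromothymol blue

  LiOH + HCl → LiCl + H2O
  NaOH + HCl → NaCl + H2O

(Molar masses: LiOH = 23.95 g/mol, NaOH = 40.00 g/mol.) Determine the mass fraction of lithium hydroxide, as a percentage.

n(HCl) = 0.02527 × 0.2221 = 5.612 × 10^-3 mol
Let x = n(LiOH), y = n(NaOH).
Titrant: 1x + 1y = 5.612 × 10^-3;  mass: 23.95x + 40.00y = 0.1665
Solving, x = 3.614 × 10^-3 mol, y = 1.999 × 10^-3 mol
mass of LiOH = 3.614 × 10^-3 × 23.95 = 0.08655 g
% LiOH = 0.08655 / 0.1665 × 100 = 51.98 %

51.98 %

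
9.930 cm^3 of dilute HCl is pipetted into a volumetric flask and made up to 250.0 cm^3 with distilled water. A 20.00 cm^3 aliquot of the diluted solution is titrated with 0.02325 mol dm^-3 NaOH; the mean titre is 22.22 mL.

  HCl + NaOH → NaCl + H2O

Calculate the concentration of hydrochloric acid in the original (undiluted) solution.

0.6503 mol/L

n(NaOH) = 0.02222 × 0.02325 = 5.166 × 10^-4 mol
n(HCl) in the aliquot = 5.166 × 10^-4 mol (1:1 ratio)
[HCl]_dilute = 5.166 × 10^-4 / 0.02000 = 0.02583 mol/L
Dilution factor = 250.0 / 9.930 = 25.18
[HCl]_stock = 0.02583 × 25.18 = 0.6503 mol/L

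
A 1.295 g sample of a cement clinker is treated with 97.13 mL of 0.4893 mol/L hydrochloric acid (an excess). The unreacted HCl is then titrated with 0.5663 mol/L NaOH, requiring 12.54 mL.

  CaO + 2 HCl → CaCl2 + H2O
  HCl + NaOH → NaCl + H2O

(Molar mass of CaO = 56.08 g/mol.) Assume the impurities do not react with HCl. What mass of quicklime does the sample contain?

n(HCl) added = 0.09713 × 0.4893 = 0.04753 mol
n(NaOH) used in back-titration = 0.01254 × 0.5663 = 7.101 × 10^-3 mol
n(HCl) left over = 7.101 × 10^-3 mol (1:1 ratio)
n(HCl) consumed by analyte = 0.04753 − 7.101 × 10^-3 = 0.04042 mol
From the 1:2 ratio, n(CaO) = 1/2 × 0.04042 = 0.02021 mol
mass of CaO = 0.02021 × 56.08 = 1.133 g

1.133 g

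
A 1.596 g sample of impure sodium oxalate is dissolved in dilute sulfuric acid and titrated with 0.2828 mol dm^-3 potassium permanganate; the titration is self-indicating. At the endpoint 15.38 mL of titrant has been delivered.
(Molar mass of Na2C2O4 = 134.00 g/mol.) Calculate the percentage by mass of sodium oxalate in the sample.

91.30 %

2 MnO4^- + 5 C2O4^2- + 16 H^+ → 2 Mn^2+ + 10 CO2 + 8 H2O
n(KMnO4) = 0.01538 L × 0.2828 mol/L = 4.349 × 10^-3 mol
From the 5:2 ratio, n(Na2C2O4) = 5/2 × 4.349 × 10^-3 = 0.01087 mol
mass of Na2C2O4 = 0.01087 × 134.00 g/mol = 1.457 g
% Na2C2O4 = 1.457 / 1.596 × 100 = 91.30 %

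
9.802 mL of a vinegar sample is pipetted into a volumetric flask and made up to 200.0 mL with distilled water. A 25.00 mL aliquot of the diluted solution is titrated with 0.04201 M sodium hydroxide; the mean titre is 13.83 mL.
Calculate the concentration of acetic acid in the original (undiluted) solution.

CH3COOH + NaOH → CH3COONa + H2O
n(NaOH) = 0.01383 × 0.04201 = 5.810 × 10^-4 mol
n(CH3COOH) in the aliquot = 5.810 × 10^-4 mol (1:1 ratio)
[CH3COOH]_dilute = 5.810 × 10^-4 / 0.02500 = 0.02324 mol/L
Dilution factor = 200.0 / 9.802 = 20.40
[CH3COOH]_stock = 0.02324 × 20.40 = 0.4742 mol/L

0.4742 M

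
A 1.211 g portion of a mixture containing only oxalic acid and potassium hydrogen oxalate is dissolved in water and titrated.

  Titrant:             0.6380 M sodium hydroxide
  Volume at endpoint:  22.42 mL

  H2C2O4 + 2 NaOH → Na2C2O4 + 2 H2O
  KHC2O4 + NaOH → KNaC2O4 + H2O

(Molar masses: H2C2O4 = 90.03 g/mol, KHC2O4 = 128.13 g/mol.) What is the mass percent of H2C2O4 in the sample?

n(NaOH) = 0.02242 × 0.6380 = 0.01430 mol
Let x = n(H2C2O4), y = n(KHC2O4).
Titrant: 2x + 1y = 0.01430;  mass: 90.03x + 128.13y = 1.211
Solving, x = 3.740 × 10^-3 mol, y = 6.823 × 10^-3 mol
mass of H2C2O4 = 3.740 × 10^-3 × 90.03 = 0.3367 g
% H2C2O4 = 0.3367 / 1.211 × 100 = 27.81 %

27.81 %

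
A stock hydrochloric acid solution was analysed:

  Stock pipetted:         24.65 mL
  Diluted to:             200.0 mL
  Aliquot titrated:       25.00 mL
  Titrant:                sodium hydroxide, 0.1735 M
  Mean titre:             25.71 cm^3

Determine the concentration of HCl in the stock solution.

HCl + NaOH → NaCl + H2O
n(NaOH) = 0.02571 × 0.1735 = 4.461 × 10^-3 mol
n(HCl) in the aliquot = 4.461 × 10^-3 mol (1:1 ratio)
[HCl]_dilute = 4.461 × 10^-3 / 0.02500 = 0.1784 mol/L
Dilution factor = 200.0 / 24.65 = 8.114
[HCl]_stock = 0.1784 × 8.114 = 1.448 mol/L

1.448 M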